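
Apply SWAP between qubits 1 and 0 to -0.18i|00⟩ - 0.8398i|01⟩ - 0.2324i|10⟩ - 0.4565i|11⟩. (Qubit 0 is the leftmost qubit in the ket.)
-0.18i|00⟩ - 0.2324i|01⟩ - 0.8398i|10⟩ - 0.4565i|11⟩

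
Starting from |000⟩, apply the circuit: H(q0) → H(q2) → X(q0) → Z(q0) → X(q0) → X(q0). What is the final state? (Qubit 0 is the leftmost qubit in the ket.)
1/2|000⟩ + 1/2|001⟩ - 1/2|100⟩ - 1/2|101⟩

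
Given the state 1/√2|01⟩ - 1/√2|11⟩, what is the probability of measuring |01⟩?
1/2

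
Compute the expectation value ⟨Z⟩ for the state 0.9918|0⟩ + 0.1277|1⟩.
0.9674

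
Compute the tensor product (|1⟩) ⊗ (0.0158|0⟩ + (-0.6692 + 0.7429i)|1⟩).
0.0158|10⟩ + (-0.6692 + 0.7429i)|11⟩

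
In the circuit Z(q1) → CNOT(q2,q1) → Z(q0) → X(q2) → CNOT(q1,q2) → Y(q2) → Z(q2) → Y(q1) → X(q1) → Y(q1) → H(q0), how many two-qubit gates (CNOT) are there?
2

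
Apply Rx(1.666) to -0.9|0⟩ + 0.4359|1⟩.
(-0.6054 - 0.3225i)|0⟩ + (0.2932 + 0.666i)|1⟩

Rx(1.666) = [[cos(θ/2), −i·sin(θ/2)], [−i·sin(θ/2), cos(θ/2)]]; θ = 1.666, cos(θ/2) ≈ 0.672659, sin(θ/2) ≈ 0.739953.
With a = amp(|0⟩) = -0.9 and b = amp(|1⟩) = 0.4359:
new amp(|0⟩) = (0.672659)·a + (-0.739953i)·b = (-0.6054 - 0.3225i)
new amp(|1⟩) = (-0.739953i)·a + (0.672659)·b = (0.2932 + 0.666i)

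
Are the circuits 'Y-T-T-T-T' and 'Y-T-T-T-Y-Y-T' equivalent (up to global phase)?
Yes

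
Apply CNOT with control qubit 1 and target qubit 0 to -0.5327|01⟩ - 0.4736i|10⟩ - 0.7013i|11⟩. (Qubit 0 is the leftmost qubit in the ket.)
-0.7013i|01⟩ - 0.4736i|10⟩ - 0.5327|11⟩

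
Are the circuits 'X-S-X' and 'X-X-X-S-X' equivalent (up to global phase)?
Yes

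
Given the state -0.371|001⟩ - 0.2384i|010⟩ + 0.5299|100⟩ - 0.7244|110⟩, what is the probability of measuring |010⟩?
0.05683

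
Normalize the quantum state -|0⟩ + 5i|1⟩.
-0.1961|0⟩ + 0.9806i|1⟩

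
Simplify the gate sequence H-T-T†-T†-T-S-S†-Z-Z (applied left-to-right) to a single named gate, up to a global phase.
H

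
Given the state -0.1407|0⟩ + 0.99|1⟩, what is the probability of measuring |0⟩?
0.0198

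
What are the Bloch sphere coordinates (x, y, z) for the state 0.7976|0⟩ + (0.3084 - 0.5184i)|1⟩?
(0.492, -0.827, 0.2723)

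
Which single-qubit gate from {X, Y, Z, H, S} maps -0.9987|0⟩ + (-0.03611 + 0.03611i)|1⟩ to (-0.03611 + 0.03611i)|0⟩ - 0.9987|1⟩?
X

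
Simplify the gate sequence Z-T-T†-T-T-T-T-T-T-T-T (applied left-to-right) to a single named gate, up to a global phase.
Z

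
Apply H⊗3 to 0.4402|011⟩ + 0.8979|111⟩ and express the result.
0.4731|000⟩ - 0.4731|001⟩ - 0.4731|010⟩ + 0.4731|011⟩ - 0.1618|100⟩ + 0.1618|101⟩ + 0.1618|110⟩ - 0.1618|111⟩

H⊗3 gives amp(|y⟩) = (1/2√2) Σ_x (−1)^(x·y) amp(|x⟩), where x·y is the number of positions in which both x and y have a 1.
|000⟩: (0.4402 + 0.8979)/(2√2) = 0.4731
|001⟩: (-0.4402 - 0.8979)/(2√2) = -0.4731
|010⟩: (-0.4402 - 0.8979)/(2√2) = -0.4731
|011⟩: (0.4402 + 0.8979)/(2√2) = 0.4731
|100⟩: (0.4402 - 0.8979)/(2√2) = -0.1618
|101⟩: (-0.4402 + 0.8979)/(2√2) = 0.1618
|110⟩: (-0.4402 + 0.8979)/(2√2) = 0.1618
|111⟩: (0.4402 - 0.8979)/(2√2) = -0.1618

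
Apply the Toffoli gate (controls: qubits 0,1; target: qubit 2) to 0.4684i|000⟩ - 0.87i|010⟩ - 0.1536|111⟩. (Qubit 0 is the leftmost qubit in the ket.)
0.4684i|000⟩ - 0.87i|010⟩ - 0.1536|110⟩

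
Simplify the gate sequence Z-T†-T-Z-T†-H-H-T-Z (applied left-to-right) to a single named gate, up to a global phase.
Z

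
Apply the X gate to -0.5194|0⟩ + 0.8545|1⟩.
0.8545|0⟩ - 0.5194|1⟩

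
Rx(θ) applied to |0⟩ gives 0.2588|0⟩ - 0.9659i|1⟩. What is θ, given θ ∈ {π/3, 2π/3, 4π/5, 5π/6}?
5π/6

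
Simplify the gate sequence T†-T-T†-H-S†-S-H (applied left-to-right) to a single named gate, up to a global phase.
T†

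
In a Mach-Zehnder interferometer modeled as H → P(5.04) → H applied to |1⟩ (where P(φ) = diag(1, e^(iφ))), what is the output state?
(0.3391 + 0.4734i)|0⟩ + (0.6609 - 0.4734i)|1⟩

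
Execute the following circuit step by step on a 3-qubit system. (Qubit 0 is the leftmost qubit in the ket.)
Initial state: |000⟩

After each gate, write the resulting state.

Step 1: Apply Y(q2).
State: i|001⟩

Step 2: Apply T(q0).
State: i|001⟩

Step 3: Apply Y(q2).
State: |000⟩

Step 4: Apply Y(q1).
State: i|010⟩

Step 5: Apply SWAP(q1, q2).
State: i|001⟩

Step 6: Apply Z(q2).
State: -i|001⟩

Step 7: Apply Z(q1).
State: -i|001⟩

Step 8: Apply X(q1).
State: -i|011⟩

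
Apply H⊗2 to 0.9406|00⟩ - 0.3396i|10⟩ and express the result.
(0.4703 - 0.1698i)|00⟩ + (0.4703 - 0.1698i)|01⟩ + (0.4703 + 0.1698i)|10⟩ + (0.4703 + 0.1698i)|11⟩

H⊗2 gives amp(|y⟩) = (1/2) Σ_x (−1)^(x·y) amp(|x⟩), where x·y is the number of positions in which both x and y have a 1.
|00⟩: (0.9406 - 0.3396i)/2 = (0.4703 - 0.1698i)
|01⟩: (0.9406 - 0.3396i)/2 = (0.4703 - 0.1698i)
|10⟩: (0.9406 + 0.3396i)/2 = (0.4703 + 0.1698i)
|11⟩: (0.9406 + 0.3396i)/2 = (0.4703 + 0.1698i)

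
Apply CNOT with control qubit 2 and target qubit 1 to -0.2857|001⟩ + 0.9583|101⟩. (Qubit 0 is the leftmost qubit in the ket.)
-0.2857|011⟩ + 0.9583|111⟩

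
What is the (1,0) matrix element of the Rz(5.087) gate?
0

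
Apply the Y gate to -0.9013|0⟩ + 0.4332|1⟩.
-0.4332i|0⟩ - 0.9013i|1⟩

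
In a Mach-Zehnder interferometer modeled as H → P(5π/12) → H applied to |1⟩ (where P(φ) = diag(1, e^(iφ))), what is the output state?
(0.3706 - 0.483i)|0⟩ + (0.6294 + 0.483i)|1⟩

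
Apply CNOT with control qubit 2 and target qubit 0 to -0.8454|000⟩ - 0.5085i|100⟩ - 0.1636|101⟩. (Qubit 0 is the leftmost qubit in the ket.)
-0.8454|000⟩ - 0.1636|001⟩ - 0.5085i|100⟩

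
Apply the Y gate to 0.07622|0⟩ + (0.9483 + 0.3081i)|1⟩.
(0.3081 - 0.9483i)|0⟩ + 0.07622i|1⟩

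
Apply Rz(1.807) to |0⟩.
(0.6189 - 0.7855i)|0⟩

Rz(1.807) = [[e^(−iθ/2), 0], [0, e^(iθ/2)]] with e^(±iθ/2) = cos(θ/2) ± i·sin(θ/2); θ = 1.807, cos(θ/2) ≈ 0.618865, sin(θ/2) ≈ 0.785498.
With a = amp(|0⟩) = 1 and b = amp(|1⟩) = 0:
new amp(|0⟩) = (0.618865 - 0.785498i)·a = (0.6189 - 0.7855i)
new amp(|1⟩) = (0.618865 + 0.785498i)·b = 0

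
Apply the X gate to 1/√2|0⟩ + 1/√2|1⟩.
1/√2|0⟩ + 1/√2|1⟩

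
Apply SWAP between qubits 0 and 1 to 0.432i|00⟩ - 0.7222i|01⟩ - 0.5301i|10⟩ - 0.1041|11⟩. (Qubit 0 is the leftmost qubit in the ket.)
0.432i|00⟩ - 0.5301i|01⟩ - 0.7222i|10⟩ - 0.1041|11⟩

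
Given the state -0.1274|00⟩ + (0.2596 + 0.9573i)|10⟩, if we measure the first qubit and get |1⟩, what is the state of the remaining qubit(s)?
(0.2617 + 0.9651i)|0⟩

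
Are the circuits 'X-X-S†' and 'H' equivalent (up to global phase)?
No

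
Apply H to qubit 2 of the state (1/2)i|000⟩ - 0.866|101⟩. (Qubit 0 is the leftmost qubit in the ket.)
(1/√8)i|000⟩ + (1/√8)i|001⟩ - 0.6124|100⟩ + 0.6124|101⟩

H on qubit 2 mixes each pair of kets that differ only in qubit 2: amplitudes (a, b) of (|…0…⟩, |…1…⟩) become ((a + b)/√2, (a − b)/√2). Kets absent from the input have amplitude 0.
(|000⟩, |001⟩): (a, b) = ((1/2)i, 0) → ((1/√8)i, (1/√8)i)
(|100⟩, |101⟩): (a, b) = (0, -0.866) → (-0.6124, 0.6124)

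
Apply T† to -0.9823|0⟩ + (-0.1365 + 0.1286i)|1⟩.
-0.9823|0⟩ + (-0.005586 + 0.1875i)|1⟩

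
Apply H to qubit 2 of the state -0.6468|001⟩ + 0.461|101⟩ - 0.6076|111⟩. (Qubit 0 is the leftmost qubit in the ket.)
-0.4574|000⟩ + 0.4574|001⟩ + 0.326|100⟩ - 0.326|101⟩ - 0.4296|110⟩ + 0.4296|111⟩

H on qubit 2 mixes each pair of kets that differ only in qubit 2: amplitudes (a, b) of (|…0…⟩, |…1…⟩) become ((a + b)/√2, (a − b)/√2). Kets absent from the input have amplitude 0.
(|000⟩, |001⟩): (a, b) = (0, -0.6468) → (-0.4574, 0.4574)
(|100⟩, |101⟩): (a, b) = (0, 0.461) → (0.326, -0.326)
(|110⟩, |111⟩): (a, b) = (0, -0.6076) → (-0.4296, 0.4296)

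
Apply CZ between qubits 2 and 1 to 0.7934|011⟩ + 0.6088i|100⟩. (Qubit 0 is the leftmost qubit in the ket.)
-0.7934|011⟩ + 0.6088i|100⟩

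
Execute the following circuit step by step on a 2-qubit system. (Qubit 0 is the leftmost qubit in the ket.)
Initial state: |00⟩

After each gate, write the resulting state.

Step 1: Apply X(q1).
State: |01⟩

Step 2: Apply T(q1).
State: (1/√2 + (1/√2)i)|01⟩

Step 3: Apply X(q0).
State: (1/√2 + (1/√2)i)|11⟩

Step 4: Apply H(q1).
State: (1/2 + (1/2)i)|10⟩ + (-1/2 - (1/2)i)|11⟩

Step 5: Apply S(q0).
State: (-1/2 + (1/2)i)|10⟩ + (1/2 - (1/2)i)|11⟩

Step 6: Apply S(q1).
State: (-1/2 + (1/2)i)|10⟩ + (1/2 + (1/2)i)|11⟩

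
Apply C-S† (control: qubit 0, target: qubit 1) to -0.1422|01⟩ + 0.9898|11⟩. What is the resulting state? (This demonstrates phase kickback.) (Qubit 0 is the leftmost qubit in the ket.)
-0.1422|01⟩ - 0.9898i|11⟩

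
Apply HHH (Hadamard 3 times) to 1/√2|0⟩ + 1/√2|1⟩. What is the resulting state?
|0⟩

H² = I, so H^3 = H: a single Hadamard. With (a, b) = (1/√2, 1/√2), H gives ((a + b)/√2, (a − b)/√2) = (1, 0).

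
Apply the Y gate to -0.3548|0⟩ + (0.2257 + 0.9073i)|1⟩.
(0.9073 - 0.2257i)|0⟩ - 0.3548i|1⟩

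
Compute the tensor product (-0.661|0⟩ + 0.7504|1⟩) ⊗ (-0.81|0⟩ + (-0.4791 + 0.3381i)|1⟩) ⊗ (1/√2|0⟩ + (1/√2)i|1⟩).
0.3786|000⟩ + 0.3786i|001⟩ + (0.2239 - 0.158i)|010⟩ + (0.158 + 0.2239i)|011⟩ - 0.4298|100⟩ - 0.4298i|101⟩ + (-0.2542 + 0.1794i)|110⟩ + (-0.1794 - 0.2542i)|111⟩

amp(|b₁b₂…⟩) = product of the factor amplitudes for bits b₁, b₂, …; only kets whose every factor amplitude is nonzero survive.
|000⟩: (-0.661)(-0.81)(1/√2) = 0.3786
|001⟩: (-0.661)(-0.81)((1/√2)i) = 0.3786i
|010⟩: (-0.661)(-0.4791 + 0.3381i)(1/√2) = (0.2239 - 0.158i)
|011⟩: (-0.661)(-0.4791 + 0.3381i)((1/√2)i) = (0.158 + 0.2239i)
|100⟩: (0.7504)(-0.81)(1/√2) = -0.4298
|101⟩: (0.7504)(-0.81)((1/√2)i) = -0.4298i
|110⟩: (0.7504)(-0.4791 + 0.3381i)(1/√2) = (-0.2542 + 0.1794i)
|111⟩: (0.7504)(-0.4791 + 0.3381i)((1/√2)i) = (-0.1794 - 0.2542i)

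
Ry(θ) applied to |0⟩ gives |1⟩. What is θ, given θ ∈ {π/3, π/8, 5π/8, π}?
π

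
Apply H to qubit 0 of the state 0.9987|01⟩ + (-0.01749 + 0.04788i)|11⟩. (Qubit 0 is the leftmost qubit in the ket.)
(0.6938 + 0.03386i)|01⟩ + (0.7186 - 0.03386i)|11⟩

H on qubit 0 mixes each pair of kets that differ only in qubit 0: amplitudes (a, b) of (|…0…⟩, |…1…⟩) become ((a + b)/√2, (a − b)/√2). Kets absent from the input have amplitude 0.
(|01⟩, |11⟩): (a, b) = (0.9987, (-0.01749 + 0.04788i)) → ((0.6938 + 0.03386i), (0.7186 - 0.03386i))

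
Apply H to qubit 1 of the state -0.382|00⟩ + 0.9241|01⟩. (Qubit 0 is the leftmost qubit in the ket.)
0.3833|00⟩ - 0.9236|01⟩

H on qubit 1 mixes each pair of kets that differ only in qubit 1: amplitudes (a, b) of (|…0…⟩, |…1…⟩) become ((a + b)/√2, (a − b)/√2). Kets absent from the input have amplitude 0.
(|00⟩, |01⟩): (a, b) = (-0.382, 0.9241) → (0.3833, -0.9236)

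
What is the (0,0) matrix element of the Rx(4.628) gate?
-0.6767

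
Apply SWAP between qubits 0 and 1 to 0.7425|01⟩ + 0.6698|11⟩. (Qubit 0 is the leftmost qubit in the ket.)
0.7425|10⟩ + 0.6698|11⟩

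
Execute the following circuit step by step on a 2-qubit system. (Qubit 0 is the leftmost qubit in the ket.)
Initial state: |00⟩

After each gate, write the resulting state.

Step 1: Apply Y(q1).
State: i|01⟩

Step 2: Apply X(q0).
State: i|11⟩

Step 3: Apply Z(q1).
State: -i|11⟩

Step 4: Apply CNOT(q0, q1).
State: -i|10⟩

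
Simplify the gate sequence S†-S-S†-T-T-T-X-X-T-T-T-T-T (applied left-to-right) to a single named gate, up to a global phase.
S†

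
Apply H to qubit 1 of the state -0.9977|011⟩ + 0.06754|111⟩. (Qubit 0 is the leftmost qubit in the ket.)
-0.7055|001⟩ + 0.7055|011⟩ + 0.04776|101⟩ - 0.04776|111⟩

H on qubit 1 mixes each pair of kets that differ only in qubit 1: amplitudes (a, b) of (|…0…⟩, |…1…⟩) become ((a + b)/√2, (a − b)/√2). Kets absent from the input have amplitude 0.
(|001⟩, |011⟩): (a, b) = (0, -0.9977) → (-0.7055, 0.7055)
(|101⟩, |111⟩): (a, b) = (0, 0.06754) → (0.04776, -0.04776)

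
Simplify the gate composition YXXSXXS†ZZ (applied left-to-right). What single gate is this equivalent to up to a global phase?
Y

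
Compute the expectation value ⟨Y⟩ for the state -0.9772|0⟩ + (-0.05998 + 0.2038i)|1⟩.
-0.3983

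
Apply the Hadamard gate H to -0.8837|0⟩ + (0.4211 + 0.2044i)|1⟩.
(-0.3271 + 0.1445i)|0⟩ + (-0.9226 - 0.1445i)|1⟩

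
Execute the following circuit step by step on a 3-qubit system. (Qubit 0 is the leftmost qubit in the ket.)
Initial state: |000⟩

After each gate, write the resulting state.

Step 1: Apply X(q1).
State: |010⟩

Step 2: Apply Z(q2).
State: |010⟩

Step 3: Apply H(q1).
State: 1/√2|000⟩ - 1/√2|010⟩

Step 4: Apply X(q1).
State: -1/√2|000⟩ + 1/√2|010⟩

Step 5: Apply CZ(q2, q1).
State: -1/√2|000⟩ + 1/√2|010⟩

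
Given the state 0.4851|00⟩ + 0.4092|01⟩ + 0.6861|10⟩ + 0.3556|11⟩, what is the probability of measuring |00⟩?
0.2353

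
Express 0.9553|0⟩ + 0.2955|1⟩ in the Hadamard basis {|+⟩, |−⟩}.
0.8844|+⟩ + 0.4665|−⟩

With |ψ⟩ = α|0⟩ + β|1⟩, the Hadamard-basis coefficients are ⟨+|ψ⟩ = (α + β)/√2 and ⟨−|ψ⟩ = (α − β)/√2.
Here α = 0.9553, β = 0.2955: (α + β)/√2 = 0.8844, (α − β)/√2 = 0.4665.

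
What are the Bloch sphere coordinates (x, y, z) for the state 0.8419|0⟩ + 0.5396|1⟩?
(0.9086, 0, 0.4176)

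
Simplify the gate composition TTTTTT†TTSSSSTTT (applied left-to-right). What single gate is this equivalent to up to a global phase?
T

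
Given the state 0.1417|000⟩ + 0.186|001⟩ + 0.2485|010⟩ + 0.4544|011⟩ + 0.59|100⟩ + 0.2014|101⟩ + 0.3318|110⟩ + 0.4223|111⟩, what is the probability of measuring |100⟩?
0.3481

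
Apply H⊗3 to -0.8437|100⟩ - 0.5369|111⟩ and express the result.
-0.4881|000⟩ - 0.1085|001⟩ - 0.1085|010⟩ - 0.4881|011⟩ + 0.4881|100⟩ + 0.1085|101⟩ + 0.1085|110⟩ + 0.4881|111⟩

H⊗3 gives amp(|y⟩) = (1/2√2) Σ_x (−1)^(x·y) amp(|x⟩), where x·y is the number of positions in which both x and y have a 1.
|000⟩: (-0.8437 - 0.5369)/(2√2) = -0.4881
|001⟩: (-0.8437 + 0.5369)/(2√2) = -0.1085
|010⟩: (-0.8437 + 0.5369)/(2√2) = -0.1085
|011⟩: (-0.8437 - 0.5369)/(2√2) = -0.4881
|100⟩: (0.8437 + 0.5369)/(2√2) = 0.4881
|101⟩: (0.8437 - 0.5369)/(2√2) = 0.1085
|110⟩: (0.8437 - 0.5369)/(2√2) = 0.1085
|111⟩: (0.8437 + 0.5369)/(2√2) = 0.4881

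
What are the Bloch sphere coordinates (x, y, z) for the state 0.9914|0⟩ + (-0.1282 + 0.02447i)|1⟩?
(-0.2542, 0.04852, 0.9658)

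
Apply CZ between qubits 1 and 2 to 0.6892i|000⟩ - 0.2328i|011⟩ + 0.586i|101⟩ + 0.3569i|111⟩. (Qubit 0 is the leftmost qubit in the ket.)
0.6892i|000⟩ + 0.2328i|011⟩ + 0.586i|101⟩ - 0.3569i|111⟩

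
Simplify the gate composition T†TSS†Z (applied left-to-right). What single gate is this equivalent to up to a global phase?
Z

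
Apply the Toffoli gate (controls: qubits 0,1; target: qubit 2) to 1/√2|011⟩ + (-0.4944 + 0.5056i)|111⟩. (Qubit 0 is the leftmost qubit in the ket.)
1/√2|011⟩ + (-0.4944 + 0.5056i)|110⟩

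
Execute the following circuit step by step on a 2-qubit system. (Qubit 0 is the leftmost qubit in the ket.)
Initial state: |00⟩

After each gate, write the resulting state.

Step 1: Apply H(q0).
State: 1/√2|00⟩ + 1/√2|10⟩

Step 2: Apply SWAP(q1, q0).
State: 1/√2|00⟩ + 1/√2|01⟩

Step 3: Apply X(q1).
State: 1/√2|00⟩ + 1/√2|01⟩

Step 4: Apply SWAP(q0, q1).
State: 1/√2|00⟩ + 1/√2|10⟩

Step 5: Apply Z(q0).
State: 1/√2|00⟩ - 1/√2|10⟩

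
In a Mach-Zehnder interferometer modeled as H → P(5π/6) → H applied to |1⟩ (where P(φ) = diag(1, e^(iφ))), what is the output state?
(0.933 - 0.25i)|0⟩ + (0.06699 + 0.25i)|1⟩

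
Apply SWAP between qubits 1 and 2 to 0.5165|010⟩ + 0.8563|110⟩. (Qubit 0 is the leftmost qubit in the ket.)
0.5165|001⟩ + 0.8563|101⟩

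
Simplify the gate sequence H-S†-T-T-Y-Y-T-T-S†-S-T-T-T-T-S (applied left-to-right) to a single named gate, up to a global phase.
H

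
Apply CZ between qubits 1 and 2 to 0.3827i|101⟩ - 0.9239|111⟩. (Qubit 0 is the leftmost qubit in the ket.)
0.3827i|101⟩ + 0.9239|111⟩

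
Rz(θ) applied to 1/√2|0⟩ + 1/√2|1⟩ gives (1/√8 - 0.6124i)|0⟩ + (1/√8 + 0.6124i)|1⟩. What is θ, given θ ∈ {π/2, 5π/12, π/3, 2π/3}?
2π/3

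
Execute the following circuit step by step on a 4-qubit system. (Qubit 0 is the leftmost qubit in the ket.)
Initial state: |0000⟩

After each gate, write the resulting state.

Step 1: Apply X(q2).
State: |0010⟩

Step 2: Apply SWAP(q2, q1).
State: |0100⟩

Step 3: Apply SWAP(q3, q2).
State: |0100⟩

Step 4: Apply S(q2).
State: |0100⟩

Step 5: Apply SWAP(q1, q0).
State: |1000⟩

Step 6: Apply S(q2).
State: |1000⟩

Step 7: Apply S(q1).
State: |1000⟩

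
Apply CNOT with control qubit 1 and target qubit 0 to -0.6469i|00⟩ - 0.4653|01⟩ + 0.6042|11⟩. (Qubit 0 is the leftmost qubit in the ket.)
-0.6469i|00⟩ + 0.6042|01⟩ - 0.4653|11⟩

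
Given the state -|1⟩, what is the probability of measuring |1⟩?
1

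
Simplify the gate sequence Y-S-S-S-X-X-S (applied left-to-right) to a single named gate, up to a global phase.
Y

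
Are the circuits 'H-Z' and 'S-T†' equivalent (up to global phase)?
No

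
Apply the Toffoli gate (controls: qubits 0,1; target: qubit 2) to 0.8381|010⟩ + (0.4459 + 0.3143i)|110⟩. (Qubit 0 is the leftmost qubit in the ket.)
0.8381|010⟩ + (0.4459 + 0.3143i)|111⟩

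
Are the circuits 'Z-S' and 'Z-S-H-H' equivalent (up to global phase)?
Yes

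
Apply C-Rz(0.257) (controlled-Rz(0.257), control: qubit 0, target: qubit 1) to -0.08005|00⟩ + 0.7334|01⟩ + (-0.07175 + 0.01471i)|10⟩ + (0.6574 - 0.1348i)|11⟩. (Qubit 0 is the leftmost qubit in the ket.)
-0.08005|00⟩ + 0.7334|01⟩ + (-0.06927 + 0.02378i)|10⟩ + (0.6693 - 0.04944i)|11⟩

C-Rz(0.257) leaves the control-|0⟩ kets |00⟩, |01⟩ unchanged and applies Rz(0.257) to qubit 1 on the control-|1⟩ pair (|10⟩, |11⟩).
Rz(0.257) = [[e^(−iθ/2), 0], [0, e^(iθ/2)]] with e^(±iθ/2) = cos(θ/2) ± i·sin(θ/2); θ = 0.257, cos(θ/2) ≈ 0.991755, sin(θ/2) ≈ 0.128147.
With a = amp(|10⟩) = (-0.07175 + 0.01471i) and b = amp(|11⟩) = (0.6574 - 0.1348i):
new amp(|10⟩) = (0.991755 - 0.128147i)·a = (-0.06927 + 0.02378i)
new amp(|11⟩) = (0.991755 + 0.128147i)·b = (0.6693 - 0.04944i)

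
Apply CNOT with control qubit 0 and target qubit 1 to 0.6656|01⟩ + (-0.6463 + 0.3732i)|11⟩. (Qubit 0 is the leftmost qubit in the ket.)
0.6656|01⟩ + (-0.6463 + 0.3732i)|10⟩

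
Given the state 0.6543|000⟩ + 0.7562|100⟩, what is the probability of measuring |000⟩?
0.4281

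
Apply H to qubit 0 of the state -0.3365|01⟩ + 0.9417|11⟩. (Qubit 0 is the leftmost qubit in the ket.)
0.4279|01⟩ - 0.9038|11⟩

H on qubit 0 mixes each pair of kets that differ only in qubit 0: amplitudes (a, b) of (|…0…⟩, |…1…⟩) become ((a + b)/√2, (a − b)/√2). Kets absent from the input have amplitude 0.
(|01⟩, |11⟩): (a, b) = (-0.3365, 0.9417) → (0.4279, -0.9038)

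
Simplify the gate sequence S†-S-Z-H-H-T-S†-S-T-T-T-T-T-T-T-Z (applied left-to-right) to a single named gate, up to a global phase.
I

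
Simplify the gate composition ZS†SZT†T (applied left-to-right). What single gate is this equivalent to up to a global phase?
I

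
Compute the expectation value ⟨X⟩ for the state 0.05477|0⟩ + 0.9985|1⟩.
0.1094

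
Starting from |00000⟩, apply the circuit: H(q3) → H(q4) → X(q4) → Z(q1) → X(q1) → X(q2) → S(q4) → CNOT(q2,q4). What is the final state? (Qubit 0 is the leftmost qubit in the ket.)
(1/2)i|01100⟩ + 1/2|01101⟩ + (1/2)i|01110⟩ + 1/2|01111⟩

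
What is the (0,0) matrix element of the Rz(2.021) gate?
(0.5314 - 0.8471i)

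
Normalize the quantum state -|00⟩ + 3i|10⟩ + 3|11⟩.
-0.2294|00⟩ + 0.6882i|10⟩ + 0.6882|11⟩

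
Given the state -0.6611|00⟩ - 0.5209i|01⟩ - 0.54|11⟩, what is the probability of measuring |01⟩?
0.2713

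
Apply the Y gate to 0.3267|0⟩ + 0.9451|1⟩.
-0.9451i|0⟩ + 0.3267i|1⟩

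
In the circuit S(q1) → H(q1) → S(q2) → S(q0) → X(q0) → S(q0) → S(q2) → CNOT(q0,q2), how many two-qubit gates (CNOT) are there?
1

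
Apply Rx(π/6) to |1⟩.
-0.2588i|0⟩ + 0.9659|1⟩

Rx(π/6) = [[cos(θ/2), −i·sin(θ/2)], [−i·sin(θ/2), cos(θ/2)]]; θ = π/6, cos(θ/2) ≈ 0.965926, sin(θ/2) ≈ 0.258819.
With a = amp(|0⟩) = 0 and b = amp(|1⟩) = 1:
new amp(|0⟩) = (0.965926)·a + (-0.258819i)·b = -0.2588i
new amp(|1⟩) = (-0.258819i)·a + (0.965926)·b = 0.9659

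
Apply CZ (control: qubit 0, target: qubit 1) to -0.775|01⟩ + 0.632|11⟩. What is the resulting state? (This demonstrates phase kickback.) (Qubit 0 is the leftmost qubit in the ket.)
-0.775|01⟩ - 0.632|11⟩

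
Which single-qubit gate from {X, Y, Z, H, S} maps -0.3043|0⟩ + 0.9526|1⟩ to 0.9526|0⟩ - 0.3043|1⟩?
X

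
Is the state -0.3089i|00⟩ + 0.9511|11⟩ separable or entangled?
Entangled

Writing the state as a|00⟩ + b|01⟩ + c|10⟩ + d|11⟩, it is a product state iff ad − bc = 0.
Here (a, b, c, d) = (-0.3089i, 0, 0, 0.9511): ad − bc = (-0.3089i)(0.9511) − (0)(0) = -0.2938i ≠ 0, so the state is entangled.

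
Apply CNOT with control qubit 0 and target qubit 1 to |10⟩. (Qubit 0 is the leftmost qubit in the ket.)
|11⟩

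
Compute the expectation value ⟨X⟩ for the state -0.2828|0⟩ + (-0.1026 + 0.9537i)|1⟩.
0.05803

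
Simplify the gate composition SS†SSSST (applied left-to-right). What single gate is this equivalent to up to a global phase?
T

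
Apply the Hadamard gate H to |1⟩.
1/√2|0⟩ - 1/√2|1⟩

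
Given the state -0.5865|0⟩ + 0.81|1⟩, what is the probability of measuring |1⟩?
0.6561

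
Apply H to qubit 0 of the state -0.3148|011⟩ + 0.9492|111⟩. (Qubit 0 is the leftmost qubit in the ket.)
0.4486|011⟩ - 0.8938|111⟩

H on qubit 0 mixes each pair of kets that differ only in qubit 0: amplitudes (a, b) of (|…0…⟩, |…1…⟩) become ((a + b)/√2, (a − b)/√2). Kets absent from the input have amplitude 0.
(|011⟩, |111⟩): (a, b) = (-0.3148, 0.9492) → (0.4486, -0.8938)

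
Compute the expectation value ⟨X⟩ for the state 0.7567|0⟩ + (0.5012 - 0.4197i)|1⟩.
0.7585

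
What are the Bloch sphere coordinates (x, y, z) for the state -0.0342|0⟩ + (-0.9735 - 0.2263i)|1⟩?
(0.06659, 0.01548, -0.9977)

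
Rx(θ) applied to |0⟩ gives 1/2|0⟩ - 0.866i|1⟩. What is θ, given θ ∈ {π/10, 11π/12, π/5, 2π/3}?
2π/3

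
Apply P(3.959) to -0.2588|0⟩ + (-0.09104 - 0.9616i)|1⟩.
-0.2588|0⟩ + (-0.6391 + 0.7242i)|1⟩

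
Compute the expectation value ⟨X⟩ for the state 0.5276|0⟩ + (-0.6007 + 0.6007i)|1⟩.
-0.6339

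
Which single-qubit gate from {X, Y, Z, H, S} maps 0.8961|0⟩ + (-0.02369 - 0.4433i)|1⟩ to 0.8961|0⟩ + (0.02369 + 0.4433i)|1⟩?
Z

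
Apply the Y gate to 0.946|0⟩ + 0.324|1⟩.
-0.324i|0⟩ + 0.946i|1⟩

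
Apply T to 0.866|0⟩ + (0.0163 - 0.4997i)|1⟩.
0.866|0⟩ + (0.3649 - 0.3418i)|1⟩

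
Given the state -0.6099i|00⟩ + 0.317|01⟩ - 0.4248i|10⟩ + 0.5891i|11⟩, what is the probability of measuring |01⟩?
0.1005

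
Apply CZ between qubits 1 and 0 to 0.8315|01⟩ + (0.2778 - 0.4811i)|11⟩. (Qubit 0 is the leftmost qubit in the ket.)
0.8315|01⟩ + (-0.2778 + 0.4811i)|11⟩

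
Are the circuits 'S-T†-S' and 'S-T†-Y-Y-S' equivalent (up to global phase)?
Yes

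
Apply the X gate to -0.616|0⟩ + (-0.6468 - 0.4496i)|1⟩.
(-0.6468 - 0.4496i)|0⟩ - 0.616|1⟩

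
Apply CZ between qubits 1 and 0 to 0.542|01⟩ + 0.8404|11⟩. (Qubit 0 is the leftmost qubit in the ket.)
0.542|01⟩ - 0.8404|11⟩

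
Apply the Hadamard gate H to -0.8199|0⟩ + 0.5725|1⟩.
-0.1749|0⟩ - 0.9846|1⟩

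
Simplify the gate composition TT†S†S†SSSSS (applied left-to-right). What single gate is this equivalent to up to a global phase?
S†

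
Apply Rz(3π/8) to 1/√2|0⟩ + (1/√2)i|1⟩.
(0.5879 - 0.3928i)|0⟩ + (-0.3928 + 0.5879i)|1⟩

Rz(3π/8) = [[e^(−iθ/2), 0], [0, e^(iθ/2)]] with e^(±iθ/2) = cos(θ/2) ± i·sin(θ/2); θ = 3π/8, cos(θ/2) ≈ 0.83147, sin(θ/2) ≈ 0.55557.
With a = amp(|0⟩) = 1/√2 and b = amp(|1⟩) = (1/√2)i:
new amp(|0⟩) = (0.83147 - 0.55557i)·a = (0.5879 - 0.3928i)
new amp(|1⟩) = (0.83147 + 0.55557i)·b = (-0.3928 + 0.5879i)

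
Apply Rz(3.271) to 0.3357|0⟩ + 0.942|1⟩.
(-0.02171 - 0.335i)|0⟩ + (-0.06091 + 0.94i)|1⟩

Rz(3.271) = [[e^(−iθ/2), 0], [0, e^(iθ/2)]] with e^(±iθ/2) = cos(θ/2) ± i·sin(θ/2); θ = 3.271, cos(θ/2) ≈ -0.0646585, sin(θ/2) ≈ 0.997907.
With a = amp(|0⟩) = 0.3357 and b = amp(|1⟩) = 0.942:
new amp(|0⟩) = (-0.0646585 - 0.997907i)·a = (-0.02171 - 0.335i)
new amp(|1⟩) = (-0.0646585 + 0.997907i)·b = (-0.06091 + 0.94i)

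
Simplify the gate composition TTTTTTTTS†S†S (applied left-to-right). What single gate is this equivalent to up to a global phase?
S†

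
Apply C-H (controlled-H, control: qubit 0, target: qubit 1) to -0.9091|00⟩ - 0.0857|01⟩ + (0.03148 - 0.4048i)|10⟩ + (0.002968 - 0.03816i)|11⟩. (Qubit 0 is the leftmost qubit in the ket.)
-0.9091|00⟩ - 0.0857|01⟩ + (0.02436 - 0.3132i)|10⟩ + (0.02016 - 0.2593i)|11⟩

C-H leaves the control-|0⟩ kets |00⟩, |01⟩ unchanged and applies H to qubit 1 on the control-|1⟩ pair (|10⟩, |11⟩).
H = [[1/√2, 1/√2], [1/√2, -1/√2]].
With a = amp(|10⟩) = (0.03148 - 0.4048i) and b = amp(|11⟩) = (0.002968 - 0.03816i):
new amp(|10⟩) = (1/√2)·a + (1/√2)·b = (0.02436 - 0.3132i)
new amp(|11⟩) = (1/√2)·a + (-1/√2)·b = (0.02016 - 0.2593i)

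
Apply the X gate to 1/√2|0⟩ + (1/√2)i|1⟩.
(1/√2)i|0⟩ + 1/√2|1⟩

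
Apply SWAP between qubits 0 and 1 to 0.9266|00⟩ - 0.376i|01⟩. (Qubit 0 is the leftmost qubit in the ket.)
0.9266|00⟩ - 0.376i|10⟩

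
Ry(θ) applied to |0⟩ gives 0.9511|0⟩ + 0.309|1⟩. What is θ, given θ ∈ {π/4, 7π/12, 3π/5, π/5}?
π/5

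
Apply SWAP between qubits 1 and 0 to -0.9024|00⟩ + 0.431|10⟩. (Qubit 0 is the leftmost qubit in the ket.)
-0.9024|00⟩ + 0.431|01⟩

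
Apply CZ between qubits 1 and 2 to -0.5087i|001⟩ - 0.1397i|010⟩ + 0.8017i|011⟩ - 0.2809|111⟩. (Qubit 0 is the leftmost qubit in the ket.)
-0.5087i|001⟩ - 0.1397i|010⟩ - 0.8017i|011⟩ + 0.2809|111⟩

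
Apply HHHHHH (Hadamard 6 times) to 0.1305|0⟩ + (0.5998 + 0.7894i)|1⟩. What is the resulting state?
0.1305|0⟩ + (0.5998 + 0.7894i)|1⟩

H² = I, so an even number of Hadamards cancels: H^6 = I and the state is unchanged.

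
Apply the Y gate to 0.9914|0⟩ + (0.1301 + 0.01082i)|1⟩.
(0.01082 - 0.1301i)|0⟩ + 0.9914i|1⟩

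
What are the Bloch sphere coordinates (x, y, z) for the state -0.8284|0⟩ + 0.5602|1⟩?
(-0.9281, 0, 0.3724)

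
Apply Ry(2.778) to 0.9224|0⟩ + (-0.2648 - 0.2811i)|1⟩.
(0.4272 + 0.2765i)|0⟩ + (0.8593 - 0.05082i)|1⟩

Ry(2.778) = [[cos(θ/2), −sin(θ/2)], [sin(θ/2), cos(θ/2)]]; θ = 2.778, cos(θ/2) ≈ 0.180797, sin(θ/2) ≈ 0.983521.
With a = amp(|0⟩) = 0.9224 and b = amp(|1⟩) = (-0.2648 - 0.2811i):
new amp(|0⟩) = (0.180797)·a + (-0.983521)·b = (0.4272 + 0.2765i)
new amp(|1⟩) = (0.983521)·a + (0.180797)·b = (0.8593 - 0.05082i)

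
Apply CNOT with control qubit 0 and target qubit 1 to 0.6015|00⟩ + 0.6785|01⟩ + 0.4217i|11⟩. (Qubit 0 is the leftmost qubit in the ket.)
0.6015|00⟩ + 0.6785|01⟩ + 0.4217i|10⟩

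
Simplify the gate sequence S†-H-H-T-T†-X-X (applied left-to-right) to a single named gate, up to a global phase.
S†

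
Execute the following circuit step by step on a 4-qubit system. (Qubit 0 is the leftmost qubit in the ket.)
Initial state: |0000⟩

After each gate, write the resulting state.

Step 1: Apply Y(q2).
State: i|0010⟩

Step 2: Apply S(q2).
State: -|0010⟩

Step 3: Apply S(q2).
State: -i|0010⟩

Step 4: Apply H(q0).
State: -(1/√2)i|0010⟩ - (1/√2)i|1010⟩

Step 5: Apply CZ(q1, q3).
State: -(1/√2)i|0010⟩ - (1/√2)i|1010⟩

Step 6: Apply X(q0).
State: -(1/√2)i|0010⟩ - (1/√2)i|1010⟩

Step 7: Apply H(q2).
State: -(1/2)i|0000⟩ + (1/2)i|0010⟩ - (1/2)i|1000⟩ + (1/2)i|1010⟩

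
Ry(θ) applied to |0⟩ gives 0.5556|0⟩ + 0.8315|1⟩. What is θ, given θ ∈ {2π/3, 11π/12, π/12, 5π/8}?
5π/8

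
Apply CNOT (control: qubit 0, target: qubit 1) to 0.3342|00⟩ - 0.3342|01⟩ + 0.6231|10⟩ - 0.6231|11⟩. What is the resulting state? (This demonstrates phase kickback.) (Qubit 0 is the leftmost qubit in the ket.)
0.3342|00⟩ - 0.3342|01⟩ - 0.6231|10⟩ + 0.6231|11⟩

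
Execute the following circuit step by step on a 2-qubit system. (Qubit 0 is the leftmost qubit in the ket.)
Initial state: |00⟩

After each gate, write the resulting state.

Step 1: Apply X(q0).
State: |10⟩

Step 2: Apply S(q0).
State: i|10⟩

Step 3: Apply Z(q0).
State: -i|10⟩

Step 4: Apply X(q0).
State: -i|00⟩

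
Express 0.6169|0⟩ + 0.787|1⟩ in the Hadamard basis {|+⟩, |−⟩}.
0.9927|+⟩ - 0.1203|−⟩

With |ψ⟩ = α|0⟩ + β|1⟩, the Hadamard-basis coefficients are ⟨+|ψ⟩ = (α + β)/√2 and ⟨−|ψ⟩ = (α − β)/√2.
Here α = 0.6169, β = 0.787: (α + β)/√2 = 0.9927, (α − β)/√2 = -0.1203.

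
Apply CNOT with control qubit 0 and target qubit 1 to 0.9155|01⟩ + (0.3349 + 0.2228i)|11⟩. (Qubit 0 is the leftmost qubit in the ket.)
0.9155|01⟩ + (0.3349 + 0.2228i)|10⟩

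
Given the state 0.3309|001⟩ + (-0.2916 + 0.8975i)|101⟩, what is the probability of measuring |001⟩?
0.1095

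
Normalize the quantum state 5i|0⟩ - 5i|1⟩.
(1/√2)i|0⟩ - (1/√2)i|1⟩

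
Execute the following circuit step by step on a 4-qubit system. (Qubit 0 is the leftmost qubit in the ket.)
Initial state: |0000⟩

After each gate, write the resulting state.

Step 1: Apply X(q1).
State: |0100⟩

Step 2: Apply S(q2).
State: |0100⟩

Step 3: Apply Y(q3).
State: i|0101⟩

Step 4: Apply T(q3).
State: (-1/√2 + (1/√2)i)|0101⟩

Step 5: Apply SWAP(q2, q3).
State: (-1/√2 + (1/√2)i)|0110⟩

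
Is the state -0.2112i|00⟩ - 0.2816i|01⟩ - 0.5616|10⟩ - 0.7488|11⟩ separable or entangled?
Separable

Writing the state as a|00⟩ + b|01⟩ + c|10⟩ + d|11⟩, it is a product state iff ad − bc = 0.
Here (a, b, c, d) = (-0.2112i, -0.2816i, -0.5616, -0.7488): ad − bc = (-0.2112i)(-0.7488) − (-0.2816i)(-0.5616) = 0, so the state is separable.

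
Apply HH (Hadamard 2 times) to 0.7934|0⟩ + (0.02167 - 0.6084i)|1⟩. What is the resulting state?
0.7934|0⟩ + (0.02167 - 0.6084i)|1⟩

H² = I, so an even number of Hadamards cancels: H^2 = I and the state is unchanged.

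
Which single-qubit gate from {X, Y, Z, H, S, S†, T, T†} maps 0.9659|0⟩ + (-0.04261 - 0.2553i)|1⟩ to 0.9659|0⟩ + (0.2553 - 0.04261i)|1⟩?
S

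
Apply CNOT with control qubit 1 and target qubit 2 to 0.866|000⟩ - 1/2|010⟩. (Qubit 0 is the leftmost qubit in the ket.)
0.866|000⟩ - 1/2|011⟩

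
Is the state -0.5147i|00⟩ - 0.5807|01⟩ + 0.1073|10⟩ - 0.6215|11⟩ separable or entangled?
Entangled

Writing the state as a|00⟩ + b|01⟩ + c|10⟩ + d|11⟩, it is a product state iff ad − bc = 0.
Here (a, b, c, d) = (-0.5147i, -0.5807, 0.1073, -0.6215): ad − bc = (-0.5147i)(-0.6215) − (-0.5807)(0.1073) = (0.06231 + 0.3199i) ≠ 0, so the state is entangled.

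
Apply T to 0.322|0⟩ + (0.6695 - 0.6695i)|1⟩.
0.322|0⟩ + 0.9468|1⟩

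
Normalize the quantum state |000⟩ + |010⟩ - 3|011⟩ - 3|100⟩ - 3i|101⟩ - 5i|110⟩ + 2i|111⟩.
0.1313|000⟩ + 0.1313|010⟩ - 0.3939|011⟩ - 0.3939|100⟩ - 0.3939i|101⟩ - 0.6565i|110⟩ + 0.2626i|111⟩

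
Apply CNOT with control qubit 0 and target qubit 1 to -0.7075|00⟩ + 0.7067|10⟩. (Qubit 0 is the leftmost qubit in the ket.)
-0.7075|00⟩ + 0.7067|11⟩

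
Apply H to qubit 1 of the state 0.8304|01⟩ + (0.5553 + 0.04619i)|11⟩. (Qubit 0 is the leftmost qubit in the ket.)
0.5872|00⟩ - 0.5872|01⟩ + (0.3927 + 0.03266i)|10⟩ + (-0.3927 - 0.03266i)|11⟩

H on qubit 1 mixes each pair of kets that differ only in qubit 1: amplitudes (a, b) of (|…0…⟩, |…1…⟩) become ((a + b)/√2, (a − b)/√2). Kets absent from the input have amplitude 0.
(|00⟩, |01⟩): (a, b) = (0, 0.8304) → (0.5872, -0.5872)
(|10⟩, |11⟩): (a, b) = (0, (0.5553 + 0.04619i)) → ((0.3927 + 0.03266i), (-0.3927 - 0.03266i))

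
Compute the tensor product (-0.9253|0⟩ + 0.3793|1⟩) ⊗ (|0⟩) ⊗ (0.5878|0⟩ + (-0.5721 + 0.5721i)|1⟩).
-0.5439|000⟩ + (0.5294 - 0.5294i)|001⟩ + 0.223|100⟩ + (-0.217 + 0.217i)|101⟩

amp(|b₁b₂…⟩) = product of the factor amplitudes for bits b₁, b₂, …; only kets whose every factor amplitude is nonzero survive.
|000⟩: (-0.9253)(1)(0.5878) = -0.5439
|001⟩: (-0.9253)(1)(-0.5721 + 0.5721i) = (0.5294 - 0.5294i)
|100⟩: (0.3793)(1)(0.5878) = 0.223
|101⟩: (0.3793)(1)(-0.5721 + 0.5721i) = (-0.217 + 0.217i)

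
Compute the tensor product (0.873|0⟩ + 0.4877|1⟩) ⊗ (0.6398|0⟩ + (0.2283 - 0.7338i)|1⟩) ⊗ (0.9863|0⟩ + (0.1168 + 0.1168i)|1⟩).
0.5509|000⟩ + (0.06524 + 0.06524i)|001⟩ + (0.1966 - 0.6318i)|010⟩ + (0.0981 - 0.05154i)|011⟩ + 0.3078|100⟩ + (0.03645 + 0.03645i)|101⟩ + (0.1098 - 0.353i)|110⟩ + (0.0548 - 0.02879i)|111⟩

amp(|b₁b₂…⟩) = product of the factor amplitudes for bits b₁, b₂, …; only kets whose every factor amplitude is nonzero survive.
|000⟩: (0.873)(0.6398)(0.9863) = 0.5509
|001⟩: (0.873)(0.6398)(0.1168 + 0.1168i) = (0.06524 + 0.06524i)
|010⟩: (0.873)(0.2283 - 0.7338i)(0.9863) = (0.1966 - 0.6318i)
|011⟩: (0.873)(0.2283 - 0.7338i)(0.1168 + 0.1168i) = (0.0981 - 0.05154i)
|100⟩: (0.4877)(0.6398)(0.9863) = 0.3078
|101⟩: (0.4877)(0.6398)(0.1168 + 0.1168i) = (0.03645 + 0.03645i)
|110⟩: (0.4877)(0.2283 - 0.7338i)(0.9863) = (0.1098 - 0.353i)
|111⟩: (0.4877)(0.2283 - 0.7338i)(0.1168 + 0.1168i) = (0.0548 - 0.02879i)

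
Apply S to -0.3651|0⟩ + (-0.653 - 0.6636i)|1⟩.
-0.3651|0⟩ + (0.6636 - 0.653i)|1⟩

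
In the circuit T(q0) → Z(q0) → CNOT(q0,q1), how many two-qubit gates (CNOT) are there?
1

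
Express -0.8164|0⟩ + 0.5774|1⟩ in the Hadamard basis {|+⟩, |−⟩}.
-0.169|+⟩ - 0.9856|−⟩

With |ψ⟩ = α|0⟩ + β|1⟩, the Hadamard-basis coefficients are ⟨+|ψ⟩ = (α + β)/√2 and ⟨−|ψ⟩ = (α − β)/√2.
Here α = -0.8164, β = 0.5774: (α + β)/√2 = -0.169, (α − β)/√2 = -0.9856.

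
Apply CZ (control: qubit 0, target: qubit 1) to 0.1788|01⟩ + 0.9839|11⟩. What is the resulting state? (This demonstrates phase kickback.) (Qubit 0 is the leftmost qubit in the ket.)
0.1788|01⟩ - 0.9839|11⟩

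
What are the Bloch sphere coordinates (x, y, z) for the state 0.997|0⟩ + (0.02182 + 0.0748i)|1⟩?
(0.04351, 0.1492, 0.9879)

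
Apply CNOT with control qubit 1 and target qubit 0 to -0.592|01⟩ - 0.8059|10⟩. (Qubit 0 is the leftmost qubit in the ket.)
-0.8059|10⟩ - 0.592|11⟩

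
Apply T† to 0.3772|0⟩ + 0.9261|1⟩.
0.3772|0⟩ + (0.6549 - 0.6549i)|1⟩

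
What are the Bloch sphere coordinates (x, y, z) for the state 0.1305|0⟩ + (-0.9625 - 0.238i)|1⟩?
(-0.2512, -0.06212, -0.966)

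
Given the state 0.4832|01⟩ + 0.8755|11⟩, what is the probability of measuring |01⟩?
0.2335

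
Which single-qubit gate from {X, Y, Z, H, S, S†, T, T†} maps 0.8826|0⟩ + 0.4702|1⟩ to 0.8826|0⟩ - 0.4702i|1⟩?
S†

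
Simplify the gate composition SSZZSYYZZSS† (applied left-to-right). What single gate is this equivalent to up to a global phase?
S†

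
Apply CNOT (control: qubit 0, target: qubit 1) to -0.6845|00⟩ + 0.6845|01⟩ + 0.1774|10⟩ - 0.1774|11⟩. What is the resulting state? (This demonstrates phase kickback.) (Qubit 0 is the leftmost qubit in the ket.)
-0.6845|00⟩ + 0.6845|01⟩ - 0.1774|10⟩ + 0.1774|11⟩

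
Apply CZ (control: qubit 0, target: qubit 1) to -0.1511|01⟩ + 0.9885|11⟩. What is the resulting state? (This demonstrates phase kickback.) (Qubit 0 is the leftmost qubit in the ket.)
-0.1511|01⟩ - 0.9885|11⟩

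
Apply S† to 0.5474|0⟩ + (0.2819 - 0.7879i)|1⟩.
0.5474|0⟩ + (-0.7879 - 0.2819i)|1⟩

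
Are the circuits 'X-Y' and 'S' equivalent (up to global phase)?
No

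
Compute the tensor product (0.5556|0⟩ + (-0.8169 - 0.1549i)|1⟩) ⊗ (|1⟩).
0.5556|01⟩ + (-0.8169 - 0.1549i)|11⟩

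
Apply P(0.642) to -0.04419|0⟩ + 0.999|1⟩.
-0.04419|0⟩ + (0.8001 + 0.5982i)|1⟩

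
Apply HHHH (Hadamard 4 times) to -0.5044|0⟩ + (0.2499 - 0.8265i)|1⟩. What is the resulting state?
-0.5044|0⟩ + (0.2499 - 0.8265i)|1⟩

H² = I, so an even number of Hadamards cancels: H^4 = I and the state is unchanged.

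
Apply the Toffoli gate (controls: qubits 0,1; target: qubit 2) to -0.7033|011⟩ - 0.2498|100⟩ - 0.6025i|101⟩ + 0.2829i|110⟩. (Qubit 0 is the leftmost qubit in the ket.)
-0.7033|011⟩ - 0.2498|100⟩ - 0.6025i|101⟩ + 0.2829i|111⟩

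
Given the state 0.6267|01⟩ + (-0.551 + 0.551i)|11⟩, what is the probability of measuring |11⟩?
0.6072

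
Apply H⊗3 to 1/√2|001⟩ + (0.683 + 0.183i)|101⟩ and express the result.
(0.4915 + 0.0647i)|000⟩ + (-0.4915 - 0.0647i)|001⟩ + (0.4915 + 0.0647i)|010⟩ + (-0.4915 - 0.0647i)|011⟩ + (0.008523 - 0.0647i)|100⟩ + (-0.008523 + 0.0647i)|101⟩ + (0.008523 - 0.0647i)|110⟩ + (-0.008523 + 0.0647i)|111⟩

H⊗3 gives amp(|y⟩) = (1/2√2) Σ_x (−1)^(x·y) amp(|x⟩), where x·y is the number of positions in which both x and y have a 1.
|000⟩: (1/√2 + (0.683 + 0.183i))/(2√2) = (0.4915 + 0.0647i)
|001⟩: (-1/√2 - (0.683 + 0.183i))/(2√2) = (-0.4915 - 0.0647i)
|010⟩: (1/√2 + (0.683 + 0.183i))/(2√2) = (0.4915 + 0.0647i)
|011⟩: (-1/√2 - (0.683 + 0.183i))/(2√2) = (-0.4915 - 0.0647i)
|100⟩: (1/√2 - (0.683 + 0.183i))/(2√2) = (0.008523 - 0.0647i)
|101⟩: (-1/√2 + (0.683 + 0.183i))/(2√2) = (-0.008523 + 0.0647i)
|110⟩: (1/√2 - (0.683 + 0.183i))/(2√2) = (0.008523 - 0.0647i)
|111⟩: (-1/√2 + (0.683 + 0.183i))/(2√2) = (-0.008523 + 0.0647i)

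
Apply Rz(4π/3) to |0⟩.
(-1/2 - 0.866i)|0⟩

Rz(4π/3) = [[e^(−iθ/2), 0], [0, e^(iθ/2)]] with e^(±iθ/2) = cos(θ/2) ± i·sin(θ/2); θ = 4π/3, cos(θ/2) ≈ -0.5, sin(θ/2) ≈ 0.866025.
With a = amp(|0⟩) = 1 and b = amp(|1⟩) = 0:
new amp(|0⟩) = (-0.5 - 0.866025i)·a = (-1/2 - 0.866i)
new amp(|1⟩) = (-0.5 + 0.866025i)·b = 0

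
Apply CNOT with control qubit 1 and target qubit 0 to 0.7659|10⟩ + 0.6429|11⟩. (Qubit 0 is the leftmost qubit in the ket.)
0.6429|01⟩ + 0.7659|10⟩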